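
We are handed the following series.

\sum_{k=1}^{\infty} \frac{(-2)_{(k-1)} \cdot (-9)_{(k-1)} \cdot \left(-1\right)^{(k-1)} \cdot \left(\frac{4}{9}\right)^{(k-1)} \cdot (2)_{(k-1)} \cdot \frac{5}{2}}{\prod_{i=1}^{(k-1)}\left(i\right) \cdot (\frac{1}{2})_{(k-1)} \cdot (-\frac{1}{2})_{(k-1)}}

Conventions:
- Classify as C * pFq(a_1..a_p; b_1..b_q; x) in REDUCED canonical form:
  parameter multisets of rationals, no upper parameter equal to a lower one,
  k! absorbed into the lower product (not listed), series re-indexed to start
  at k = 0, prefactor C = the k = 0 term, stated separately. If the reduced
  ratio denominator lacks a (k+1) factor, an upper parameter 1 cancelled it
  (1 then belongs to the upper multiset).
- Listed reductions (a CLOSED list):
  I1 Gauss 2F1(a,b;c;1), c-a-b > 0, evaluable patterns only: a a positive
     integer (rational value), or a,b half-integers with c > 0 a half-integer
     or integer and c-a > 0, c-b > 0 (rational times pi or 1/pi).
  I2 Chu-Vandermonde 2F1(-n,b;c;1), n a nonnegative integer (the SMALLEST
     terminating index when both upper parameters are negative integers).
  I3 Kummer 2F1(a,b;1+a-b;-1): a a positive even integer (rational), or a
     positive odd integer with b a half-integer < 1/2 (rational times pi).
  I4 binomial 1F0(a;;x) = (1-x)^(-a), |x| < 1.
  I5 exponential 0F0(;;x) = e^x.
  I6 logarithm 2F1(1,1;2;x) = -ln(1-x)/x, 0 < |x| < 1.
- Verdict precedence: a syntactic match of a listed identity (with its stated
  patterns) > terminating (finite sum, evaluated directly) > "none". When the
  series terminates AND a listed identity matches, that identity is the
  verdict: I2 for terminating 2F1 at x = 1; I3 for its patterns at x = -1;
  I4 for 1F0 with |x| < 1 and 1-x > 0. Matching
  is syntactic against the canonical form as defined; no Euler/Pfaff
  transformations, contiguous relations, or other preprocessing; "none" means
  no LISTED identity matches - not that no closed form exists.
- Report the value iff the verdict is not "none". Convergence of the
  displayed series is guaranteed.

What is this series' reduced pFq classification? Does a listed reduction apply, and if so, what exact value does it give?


At argument -\frac{4}{9}: a 3F2 with upper {-9, -2, 2}, lower {-\frac{1}{2}, \frac{1}{2}}, scaled by C = \frac{5}{2}. Verdict: terminating (-2 upstairs). 3 nonzero terms in all; added directly. Its exact value is -\frac{17555}{18}.

The tell: from the first term \frac{5}{2}: the product of the first k integers (prefactor 5/2) is k!.
Term ratio: r(k) = -\frac{4}{9} * (k-9) (k-2) (k+2) / [(k-\frac{1}{2}) (k+\frac{1}{2}) (k+1)] - rational in k, leading ratio -\frac{4}{9}; with t_0 = \frac{5}{2}, classification follows.


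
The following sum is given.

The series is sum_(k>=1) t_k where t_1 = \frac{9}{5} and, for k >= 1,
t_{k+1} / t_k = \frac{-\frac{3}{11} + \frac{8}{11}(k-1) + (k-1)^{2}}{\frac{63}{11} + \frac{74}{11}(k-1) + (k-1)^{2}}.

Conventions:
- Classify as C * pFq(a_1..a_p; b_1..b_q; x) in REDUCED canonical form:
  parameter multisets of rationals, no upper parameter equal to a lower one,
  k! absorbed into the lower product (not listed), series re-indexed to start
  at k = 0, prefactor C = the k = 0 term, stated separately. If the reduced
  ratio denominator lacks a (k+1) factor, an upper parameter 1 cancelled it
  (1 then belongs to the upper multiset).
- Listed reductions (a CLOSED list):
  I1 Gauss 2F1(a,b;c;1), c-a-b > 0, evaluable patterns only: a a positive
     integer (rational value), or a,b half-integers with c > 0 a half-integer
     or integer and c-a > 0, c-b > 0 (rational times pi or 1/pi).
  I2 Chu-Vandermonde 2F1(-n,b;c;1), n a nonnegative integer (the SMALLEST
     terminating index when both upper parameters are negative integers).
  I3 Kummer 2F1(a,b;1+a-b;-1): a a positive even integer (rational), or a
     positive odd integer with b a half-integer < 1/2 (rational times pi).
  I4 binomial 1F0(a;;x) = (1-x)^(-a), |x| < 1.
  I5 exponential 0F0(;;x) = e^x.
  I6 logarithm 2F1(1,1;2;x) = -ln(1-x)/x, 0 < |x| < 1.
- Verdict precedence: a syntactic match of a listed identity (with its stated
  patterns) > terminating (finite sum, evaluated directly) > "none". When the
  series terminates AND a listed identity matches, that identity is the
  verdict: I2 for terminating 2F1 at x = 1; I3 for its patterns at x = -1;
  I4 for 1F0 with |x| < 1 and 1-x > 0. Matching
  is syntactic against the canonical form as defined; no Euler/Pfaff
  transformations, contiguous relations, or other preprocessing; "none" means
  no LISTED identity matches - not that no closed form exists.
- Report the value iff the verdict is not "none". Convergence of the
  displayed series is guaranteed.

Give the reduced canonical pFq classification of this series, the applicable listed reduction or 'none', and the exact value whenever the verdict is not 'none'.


Prefactor \frac{9}{5}, argument 1: 2F1 with upper {-\frac{3}{11}, 1} over lower {\frac{63}{11}}. Verdict: this is Gauss's theorem (I1) (x = 1: the Gamma ratio telescopes since c-a-b = 5 > 0 and a = 1 in Z>0). Hence: \frac{468}{275}.

Structural cue: x = 1 and factor the ratio over Q (C = 9/5): negated roots = parameters.
Adjacent-term ratio: r(k) = 1 * (k-\frac{3}{11}) (k+1) / [(k+\frac{63}{11}) (k+1)] - rational; roots negated = parameters, x = 1, C = \frac{9}{5}.


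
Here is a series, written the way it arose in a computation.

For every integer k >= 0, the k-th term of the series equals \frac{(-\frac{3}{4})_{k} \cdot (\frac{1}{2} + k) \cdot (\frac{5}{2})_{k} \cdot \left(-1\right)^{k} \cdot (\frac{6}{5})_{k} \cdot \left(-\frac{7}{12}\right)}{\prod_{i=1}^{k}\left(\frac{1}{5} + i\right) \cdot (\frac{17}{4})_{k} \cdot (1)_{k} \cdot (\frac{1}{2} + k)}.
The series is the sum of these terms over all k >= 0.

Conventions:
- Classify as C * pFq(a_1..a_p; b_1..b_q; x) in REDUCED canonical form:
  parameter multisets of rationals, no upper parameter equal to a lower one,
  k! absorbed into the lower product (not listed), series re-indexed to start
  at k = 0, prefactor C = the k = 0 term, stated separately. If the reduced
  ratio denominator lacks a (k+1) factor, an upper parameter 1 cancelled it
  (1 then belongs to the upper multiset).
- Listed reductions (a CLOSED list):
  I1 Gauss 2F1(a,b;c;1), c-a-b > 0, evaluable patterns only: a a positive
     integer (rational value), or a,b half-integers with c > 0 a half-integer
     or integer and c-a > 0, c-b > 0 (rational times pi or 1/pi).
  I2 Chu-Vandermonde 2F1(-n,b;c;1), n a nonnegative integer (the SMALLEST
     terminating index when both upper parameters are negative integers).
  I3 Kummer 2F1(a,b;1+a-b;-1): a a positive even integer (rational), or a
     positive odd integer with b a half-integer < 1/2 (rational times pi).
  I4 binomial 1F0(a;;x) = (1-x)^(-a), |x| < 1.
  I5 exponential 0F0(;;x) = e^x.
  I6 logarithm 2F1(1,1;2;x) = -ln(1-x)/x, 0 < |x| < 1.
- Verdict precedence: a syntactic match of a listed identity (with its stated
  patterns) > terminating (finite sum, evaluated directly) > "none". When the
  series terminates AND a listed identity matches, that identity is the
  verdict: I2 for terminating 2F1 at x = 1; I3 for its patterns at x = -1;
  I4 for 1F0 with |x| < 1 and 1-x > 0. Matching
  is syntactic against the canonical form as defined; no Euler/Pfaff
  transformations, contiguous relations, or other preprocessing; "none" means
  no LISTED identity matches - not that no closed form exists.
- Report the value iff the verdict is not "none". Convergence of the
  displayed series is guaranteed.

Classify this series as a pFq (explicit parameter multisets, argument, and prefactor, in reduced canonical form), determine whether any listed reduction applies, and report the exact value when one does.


With C = -\frac{7}{12}: the canonical form is 2F1(-\frac{3}{4}, \frac{5}{2}; \frac{17}{4}; -1). Verdict: none. A 2F1 with upper {-\frac{3}{4}, \frac{5}{2}} fits none of I1-I6 at x = -1; the sum runs forever.

First insight: with t_0 = -\frac{7}{12}, (1)_k (prefactor -7/12) is k! itself.
Ratio: r(k) = -1 * (k-\frac{3}{4}) (k+\frac{5}{2}) / [(k+\frac{17}{4}) (k+1)] - rational in k. x = -1; t_0 = -\frac{7}{12}; negate the roots.


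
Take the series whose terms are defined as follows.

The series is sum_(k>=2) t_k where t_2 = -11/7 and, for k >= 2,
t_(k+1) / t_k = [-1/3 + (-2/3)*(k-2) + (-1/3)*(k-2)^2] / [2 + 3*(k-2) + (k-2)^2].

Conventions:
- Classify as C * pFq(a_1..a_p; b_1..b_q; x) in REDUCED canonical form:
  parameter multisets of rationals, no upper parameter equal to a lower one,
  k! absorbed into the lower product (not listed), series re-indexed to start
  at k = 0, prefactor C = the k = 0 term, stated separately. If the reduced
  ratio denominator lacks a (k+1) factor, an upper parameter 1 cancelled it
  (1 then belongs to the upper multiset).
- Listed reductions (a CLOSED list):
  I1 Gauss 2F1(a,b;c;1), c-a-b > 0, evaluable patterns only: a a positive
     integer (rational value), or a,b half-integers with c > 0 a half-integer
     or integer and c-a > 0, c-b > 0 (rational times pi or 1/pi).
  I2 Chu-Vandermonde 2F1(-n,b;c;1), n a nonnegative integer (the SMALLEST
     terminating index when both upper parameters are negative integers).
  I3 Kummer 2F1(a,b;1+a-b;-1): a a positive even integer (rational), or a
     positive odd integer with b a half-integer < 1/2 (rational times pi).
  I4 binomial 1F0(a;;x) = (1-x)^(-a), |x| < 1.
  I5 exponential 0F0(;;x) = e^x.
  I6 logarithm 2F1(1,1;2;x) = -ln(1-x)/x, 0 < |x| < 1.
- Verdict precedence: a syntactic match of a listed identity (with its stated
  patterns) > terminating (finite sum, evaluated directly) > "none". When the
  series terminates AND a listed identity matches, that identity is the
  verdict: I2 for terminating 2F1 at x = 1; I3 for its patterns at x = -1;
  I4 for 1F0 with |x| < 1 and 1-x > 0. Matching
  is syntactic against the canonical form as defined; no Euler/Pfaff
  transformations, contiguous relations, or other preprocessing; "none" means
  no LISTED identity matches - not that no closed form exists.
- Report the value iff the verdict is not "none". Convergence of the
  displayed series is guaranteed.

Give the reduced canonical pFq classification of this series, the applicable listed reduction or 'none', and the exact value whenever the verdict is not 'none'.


At argument -1/3: a 2F1 with upper {1, 1}, lower {2}, scaled by C = -11/7. Verdict: this is the I6 logarithm reduction (the logarithm: parameters (1,1;2), x = -1/3). Value: (-33/7) * ln(4/3).

First insight: t_0 = -11/7 here, and roots of the ratio polynomials (C = -11/7, x = -1/3) are the negated parameters.
Adjacent-term ratio: r(k) = (-1/3) * (k+1) (k+1) / [(k+2) (k+1)] - rational in k, leading ratio (-1/3); with t_0 = -11/7, classification follows.


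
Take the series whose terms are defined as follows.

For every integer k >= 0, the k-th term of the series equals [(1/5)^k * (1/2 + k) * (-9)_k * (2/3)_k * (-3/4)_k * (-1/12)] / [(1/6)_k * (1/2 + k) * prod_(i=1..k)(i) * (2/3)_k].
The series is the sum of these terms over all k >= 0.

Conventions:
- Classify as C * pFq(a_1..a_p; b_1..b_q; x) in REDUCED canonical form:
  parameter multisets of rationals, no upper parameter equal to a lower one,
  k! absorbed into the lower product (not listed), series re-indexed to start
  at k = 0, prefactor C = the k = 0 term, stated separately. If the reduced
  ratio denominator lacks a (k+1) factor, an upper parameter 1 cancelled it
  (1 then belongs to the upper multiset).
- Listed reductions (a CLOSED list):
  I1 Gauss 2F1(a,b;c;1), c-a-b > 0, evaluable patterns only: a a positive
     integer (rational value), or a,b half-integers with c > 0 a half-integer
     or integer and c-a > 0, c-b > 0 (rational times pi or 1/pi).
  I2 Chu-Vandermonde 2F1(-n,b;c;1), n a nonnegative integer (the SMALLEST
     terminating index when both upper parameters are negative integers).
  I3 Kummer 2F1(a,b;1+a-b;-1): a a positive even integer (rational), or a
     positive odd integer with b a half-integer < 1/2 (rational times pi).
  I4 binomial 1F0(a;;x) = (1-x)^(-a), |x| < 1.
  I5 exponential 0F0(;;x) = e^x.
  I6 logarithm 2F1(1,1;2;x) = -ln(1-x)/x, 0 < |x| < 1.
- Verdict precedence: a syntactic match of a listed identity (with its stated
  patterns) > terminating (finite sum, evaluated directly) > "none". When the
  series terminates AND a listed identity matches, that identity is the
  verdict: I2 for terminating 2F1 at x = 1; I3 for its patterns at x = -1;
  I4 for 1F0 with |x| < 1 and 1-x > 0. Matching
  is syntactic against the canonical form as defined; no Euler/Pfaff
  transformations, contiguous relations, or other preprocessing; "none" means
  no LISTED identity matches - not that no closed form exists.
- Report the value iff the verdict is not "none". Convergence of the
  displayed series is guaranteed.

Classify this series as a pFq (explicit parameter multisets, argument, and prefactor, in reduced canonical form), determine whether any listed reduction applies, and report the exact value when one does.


The series (x = 1/5) is 2F1: upper {-9, -3/4}, lower {1/6}, prefactor -1/12. Verdict: terminating. With -9 upstairs the series is a 10-term polynomial sum; evaluated term by term. Its exact value is -73622383054839341/110202842400000000.

Key observation: x = (1/5) and the product of the first k integers (C = -1/12) is k!.
Term ratio: r(k) = (1/5) * (k-9) (k-3/4) / [(k+1/6) (k+1)] ; factor over Q: parameters, x = (1/5), and C = -1/12.


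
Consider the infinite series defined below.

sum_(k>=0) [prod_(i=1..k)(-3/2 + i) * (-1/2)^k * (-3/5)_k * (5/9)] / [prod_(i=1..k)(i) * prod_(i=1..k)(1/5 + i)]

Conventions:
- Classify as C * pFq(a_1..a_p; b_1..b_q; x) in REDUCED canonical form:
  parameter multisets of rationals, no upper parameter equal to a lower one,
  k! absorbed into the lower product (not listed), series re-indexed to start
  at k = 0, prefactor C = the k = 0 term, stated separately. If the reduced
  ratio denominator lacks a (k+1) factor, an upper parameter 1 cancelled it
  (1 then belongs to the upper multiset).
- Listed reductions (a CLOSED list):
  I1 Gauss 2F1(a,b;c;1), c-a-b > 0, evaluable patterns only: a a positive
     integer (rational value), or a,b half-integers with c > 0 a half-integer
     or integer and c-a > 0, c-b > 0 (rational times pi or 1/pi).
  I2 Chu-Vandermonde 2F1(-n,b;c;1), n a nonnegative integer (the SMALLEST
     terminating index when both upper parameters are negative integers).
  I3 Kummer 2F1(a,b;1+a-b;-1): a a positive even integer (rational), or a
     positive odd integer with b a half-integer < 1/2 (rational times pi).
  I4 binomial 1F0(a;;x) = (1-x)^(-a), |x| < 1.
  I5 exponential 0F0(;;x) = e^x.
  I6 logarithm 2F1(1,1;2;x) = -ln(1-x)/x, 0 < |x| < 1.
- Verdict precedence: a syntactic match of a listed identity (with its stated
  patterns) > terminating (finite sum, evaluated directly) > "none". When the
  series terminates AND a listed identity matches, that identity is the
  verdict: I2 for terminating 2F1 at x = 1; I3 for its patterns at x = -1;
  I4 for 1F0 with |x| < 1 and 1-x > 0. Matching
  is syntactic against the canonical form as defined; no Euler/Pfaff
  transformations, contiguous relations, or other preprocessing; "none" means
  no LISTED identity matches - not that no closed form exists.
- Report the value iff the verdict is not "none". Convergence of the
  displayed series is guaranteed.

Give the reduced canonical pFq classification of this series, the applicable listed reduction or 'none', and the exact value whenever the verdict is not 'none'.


Classification (C = 5/9): 2F1 with upper {-3/5, -1/2}, lower {6/5}, argument x = -1/2. Verdict: none. No listed pattern accepts 2F1(-3/5, -1/2; 6/5; -1/2).

First insight: x = (-1/2) and the product of the first k integers (C = 5/9) is k!.
Term ratio: r(k) = (-1/2) * (k-3/5) (k-1/2) / [(k+6/5) (k+1)] ; factor over Q: parameters, x = (-1/2), and C = 5/9.


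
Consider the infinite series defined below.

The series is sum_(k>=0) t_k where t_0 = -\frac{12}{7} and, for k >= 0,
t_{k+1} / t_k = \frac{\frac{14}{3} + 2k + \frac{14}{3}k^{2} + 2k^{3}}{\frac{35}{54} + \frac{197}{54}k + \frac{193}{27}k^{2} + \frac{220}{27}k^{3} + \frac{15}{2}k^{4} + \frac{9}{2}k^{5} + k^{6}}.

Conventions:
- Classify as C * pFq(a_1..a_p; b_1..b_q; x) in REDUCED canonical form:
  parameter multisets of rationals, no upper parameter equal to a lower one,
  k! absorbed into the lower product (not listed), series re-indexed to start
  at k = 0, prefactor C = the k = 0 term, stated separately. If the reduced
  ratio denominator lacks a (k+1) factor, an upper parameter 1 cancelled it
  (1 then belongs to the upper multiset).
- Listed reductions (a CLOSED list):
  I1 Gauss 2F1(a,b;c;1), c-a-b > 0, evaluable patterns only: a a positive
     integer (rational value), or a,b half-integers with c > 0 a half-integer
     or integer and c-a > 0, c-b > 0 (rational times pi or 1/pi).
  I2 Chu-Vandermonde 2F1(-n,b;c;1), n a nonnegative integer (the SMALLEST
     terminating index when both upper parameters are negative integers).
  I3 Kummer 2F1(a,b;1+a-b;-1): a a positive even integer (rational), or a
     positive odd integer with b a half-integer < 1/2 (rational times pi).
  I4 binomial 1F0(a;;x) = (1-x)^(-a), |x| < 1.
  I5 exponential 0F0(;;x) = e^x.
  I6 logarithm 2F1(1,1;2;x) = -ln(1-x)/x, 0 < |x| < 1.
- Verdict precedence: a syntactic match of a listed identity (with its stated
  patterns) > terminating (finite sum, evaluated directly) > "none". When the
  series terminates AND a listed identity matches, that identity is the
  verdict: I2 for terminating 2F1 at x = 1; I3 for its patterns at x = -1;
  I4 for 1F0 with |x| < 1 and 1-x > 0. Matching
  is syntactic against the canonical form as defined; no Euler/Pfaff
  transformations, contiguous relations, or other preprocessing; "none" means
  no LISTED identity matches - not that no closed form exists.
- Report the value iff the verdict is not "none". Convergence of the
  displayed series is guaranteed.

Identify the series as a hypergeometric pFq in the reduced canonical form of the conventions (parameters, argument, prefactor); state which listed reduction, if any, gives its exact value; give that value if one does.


At argument 2: a 0F2 with upper {-}, lower {\frac{1}{3}, \frac{5}{6}}, scaled by C = -\frac{12}{7}. Verdict: none. A 0F2 with upper {-} fits none of I1-I6 at x = 2; the sum runs forever.

Key step: x = 2 and cancel k^2 + 1 from the displayed ratio first; then prefactor -12/7.
Consecutive-term ratio: r(k) = 2 * 1 / [(k+\frac{1}{3}) (k+\frac{5}{6}) (k+1)] ; factor over Q: parameters, x = 2, and C = -\frac{12}{7}.


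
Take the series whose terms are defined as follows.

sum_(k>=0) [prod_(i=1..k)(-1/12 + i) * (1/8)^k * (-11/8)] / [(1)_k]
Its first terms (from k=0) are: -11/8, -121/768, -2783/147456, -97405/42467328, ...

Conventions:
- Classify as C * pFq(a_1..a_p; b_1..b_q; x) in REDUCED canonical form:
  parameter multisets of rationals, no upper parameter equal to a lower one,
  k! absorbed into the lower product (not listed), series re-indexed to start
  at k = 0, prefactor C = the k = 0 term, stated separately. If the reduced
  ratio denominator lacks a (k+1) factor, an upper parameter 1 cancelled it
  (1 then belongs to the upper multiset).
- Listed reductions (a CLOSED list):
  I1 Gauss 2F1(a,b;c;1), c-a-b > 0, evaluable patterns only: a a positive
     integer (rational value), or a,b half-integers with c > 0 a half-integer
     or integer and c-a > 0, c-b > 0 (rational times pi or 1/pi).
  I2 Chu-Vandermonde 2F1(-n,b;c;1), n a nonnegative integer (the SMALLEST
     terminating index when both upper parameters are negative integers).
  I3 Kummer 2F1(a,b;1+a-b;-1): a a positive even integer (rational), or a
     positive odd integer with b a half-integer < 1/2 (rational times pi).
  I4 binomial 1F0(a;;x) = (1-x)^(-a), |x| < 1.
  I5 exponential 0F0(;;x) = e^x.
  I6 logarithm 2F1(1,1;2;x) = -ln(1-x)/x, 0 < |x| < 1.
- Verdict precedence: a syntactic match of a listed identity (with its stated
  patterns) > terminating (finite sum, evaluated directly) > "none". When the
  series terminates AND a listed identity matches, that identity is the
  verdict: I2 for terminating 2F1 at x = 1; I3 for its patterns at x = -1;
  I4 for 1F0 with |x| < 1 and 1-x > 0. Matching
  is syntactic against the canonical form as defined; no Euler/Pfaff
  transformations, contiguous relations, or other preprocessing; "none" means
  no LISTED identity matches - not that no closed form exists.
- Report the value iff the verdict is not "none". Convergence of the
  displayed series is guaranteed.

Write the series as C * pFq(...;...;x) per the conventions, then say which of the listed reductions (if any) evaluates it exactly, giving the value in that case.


The series (x = 1/8) is 1F0: upper {11/12}, lower {-}, prefactor -11/8. Verdict (x = 1/8): the I4 binomial reduction applies (the 1F0 binomial series: exponent -11/12, x = 1/8). Hence: (-11/8) * (7/8)^(-11/12).

Key step: t_0 = -11/8 here, and (1)_k (C = -11/8) is k! itself.
Step ratio: r(k) = (1/8) * (k+11/12) / [(k+1)] - rational in k. x = (1/8); t_0 = -11/8; negate the roots.


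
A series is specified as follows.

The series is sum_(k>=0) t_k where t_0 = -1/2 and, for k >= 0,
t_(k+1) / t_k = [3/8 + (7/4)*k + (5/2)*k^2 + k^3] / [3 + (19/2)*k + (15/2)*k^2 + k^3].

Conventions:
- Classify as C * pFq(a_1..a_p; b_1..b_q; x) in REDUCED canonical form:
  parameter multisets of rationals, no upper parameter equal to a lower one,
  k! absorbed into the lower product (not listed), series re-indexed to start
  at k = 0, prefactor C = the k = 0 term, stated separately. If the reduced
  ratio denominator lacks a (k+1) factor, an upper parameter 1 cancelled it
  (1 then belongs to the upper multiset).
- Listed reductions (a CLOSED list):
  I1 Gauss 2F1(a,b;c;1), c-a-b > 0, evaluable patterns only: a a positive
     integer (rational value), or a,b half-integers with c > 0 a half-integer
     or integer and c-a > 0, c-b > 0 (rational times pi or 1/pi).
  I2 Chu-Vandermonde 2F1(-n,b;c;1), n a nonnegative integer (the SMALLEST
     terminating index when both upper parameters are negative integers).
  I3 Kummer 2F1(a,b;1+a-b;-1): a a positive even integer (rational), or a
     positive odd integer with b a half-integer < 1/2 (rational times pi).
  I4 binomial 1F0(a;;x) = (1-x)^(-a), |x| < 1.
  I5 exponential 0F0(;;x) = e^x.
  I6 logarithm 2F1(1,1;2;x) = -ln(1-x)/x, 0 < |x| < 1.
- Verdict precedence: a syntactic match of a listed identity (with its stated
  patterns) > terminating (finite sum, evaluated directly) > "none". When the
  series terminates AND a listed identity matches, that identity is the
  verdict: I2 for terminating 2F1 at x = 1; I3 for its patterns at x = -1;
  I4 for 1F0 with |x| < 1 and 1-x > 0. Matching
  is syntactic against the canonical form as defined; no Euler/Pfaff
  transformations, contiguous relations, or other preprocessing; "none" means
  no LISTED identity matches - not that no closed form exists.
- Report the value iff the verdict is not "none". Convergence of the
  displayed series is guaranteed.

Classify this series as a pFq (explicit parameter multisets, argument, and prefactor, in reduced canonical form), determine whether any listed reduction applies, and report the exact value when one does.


The tell: t_0 = -1/2 here, and the ratio is unreduced: k + 1/2 divides both sides (prefactor -1/2).
Step ratio: r(k) = 1 * (k+1/2) (k+3/2) / [(k+6) (k+1)] - rational in k, leading ratio 1; with t_0 = -1/2, classification follows.

Classification (C = -1/2): 2F1 with upper {1/2, 3/2}, lower {6}, argument x = 1. Verdict: the half-integer Gauss pattern (I1) matches (x = 1; upper {1/2, 3/2} half-integers, c = 6 in the evaluable pattern). Exact value: (-4096/2205) / pi.


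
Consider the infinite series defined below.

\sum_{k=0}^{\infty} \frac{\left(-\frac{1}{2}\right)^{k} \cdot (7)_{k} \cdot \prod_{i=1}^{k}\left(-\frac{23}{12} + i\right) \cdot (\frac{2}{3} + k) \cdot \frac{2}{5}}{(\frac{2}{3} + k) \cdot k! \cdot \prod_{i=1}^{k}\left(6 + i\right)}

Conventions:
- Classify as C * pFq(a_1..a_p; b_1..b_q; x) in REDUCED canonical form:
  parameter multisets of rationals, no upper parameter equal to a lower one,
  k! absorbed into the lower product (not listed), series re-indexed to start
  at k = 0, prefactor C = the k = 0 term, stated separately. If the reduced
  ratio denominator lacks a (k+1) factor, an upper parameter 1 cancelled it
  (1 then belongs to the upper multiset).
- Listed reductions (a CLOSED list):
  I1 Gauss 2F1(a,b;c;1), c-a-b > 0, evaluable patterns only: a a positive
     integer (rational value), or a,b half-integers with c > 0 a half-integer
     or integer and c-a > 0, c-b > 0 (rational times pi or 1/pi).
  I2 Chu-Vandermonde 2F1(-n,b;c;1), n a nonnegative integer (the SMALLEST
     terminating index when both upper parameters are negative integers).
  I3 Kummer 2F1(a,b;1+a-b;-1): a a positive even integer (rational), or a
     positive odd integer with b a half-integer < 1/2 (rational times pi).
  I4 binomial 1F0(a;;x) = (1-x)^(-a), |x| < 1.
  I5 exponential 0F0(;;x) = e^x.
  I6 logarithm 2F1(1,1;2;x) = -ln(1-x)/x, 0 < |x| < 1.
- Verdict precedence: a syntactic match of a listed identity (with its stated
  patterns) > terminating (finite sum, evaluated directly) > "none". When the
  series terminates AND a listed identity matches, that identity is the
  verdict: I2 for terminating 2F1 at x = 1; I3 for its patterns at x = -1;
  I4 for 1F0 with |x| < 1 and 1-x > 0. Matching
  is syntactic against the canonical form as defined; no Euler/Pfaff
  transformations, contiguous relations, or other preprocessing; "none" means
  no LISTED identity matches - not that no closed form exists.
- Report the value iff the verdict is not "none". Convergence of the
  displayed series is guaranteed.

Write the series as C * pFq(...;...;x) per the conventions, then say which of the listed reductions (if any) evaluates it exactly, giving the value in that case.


x = -\frac{1}{2} here; the reduced form reads 1F0, upper {-\frac{11}{12}}, lower {-}, C = \frac{2}{5}. Verdict: binomial (I4) matches (the 1F0 binomial series: exponent 11/12, x = -\frac{1}{2}). Value: \frac{2}{5} \cdot \left(\frac{3}{2}\right)^{\frac{11}{12}}.

Key observation: t_0 being \frac{2}{5}, k + 2/3 divides numerator and denominator alike; prefactor 2/5 after cancelling.
Step ratio: r(k) = -\frac{1}{2} * (k-\frac{11}{12}) / [(k+1)] - poly over poly, x = -\frac{1}{2} from leading terms; C = \frac{2}{5} at k = 0.


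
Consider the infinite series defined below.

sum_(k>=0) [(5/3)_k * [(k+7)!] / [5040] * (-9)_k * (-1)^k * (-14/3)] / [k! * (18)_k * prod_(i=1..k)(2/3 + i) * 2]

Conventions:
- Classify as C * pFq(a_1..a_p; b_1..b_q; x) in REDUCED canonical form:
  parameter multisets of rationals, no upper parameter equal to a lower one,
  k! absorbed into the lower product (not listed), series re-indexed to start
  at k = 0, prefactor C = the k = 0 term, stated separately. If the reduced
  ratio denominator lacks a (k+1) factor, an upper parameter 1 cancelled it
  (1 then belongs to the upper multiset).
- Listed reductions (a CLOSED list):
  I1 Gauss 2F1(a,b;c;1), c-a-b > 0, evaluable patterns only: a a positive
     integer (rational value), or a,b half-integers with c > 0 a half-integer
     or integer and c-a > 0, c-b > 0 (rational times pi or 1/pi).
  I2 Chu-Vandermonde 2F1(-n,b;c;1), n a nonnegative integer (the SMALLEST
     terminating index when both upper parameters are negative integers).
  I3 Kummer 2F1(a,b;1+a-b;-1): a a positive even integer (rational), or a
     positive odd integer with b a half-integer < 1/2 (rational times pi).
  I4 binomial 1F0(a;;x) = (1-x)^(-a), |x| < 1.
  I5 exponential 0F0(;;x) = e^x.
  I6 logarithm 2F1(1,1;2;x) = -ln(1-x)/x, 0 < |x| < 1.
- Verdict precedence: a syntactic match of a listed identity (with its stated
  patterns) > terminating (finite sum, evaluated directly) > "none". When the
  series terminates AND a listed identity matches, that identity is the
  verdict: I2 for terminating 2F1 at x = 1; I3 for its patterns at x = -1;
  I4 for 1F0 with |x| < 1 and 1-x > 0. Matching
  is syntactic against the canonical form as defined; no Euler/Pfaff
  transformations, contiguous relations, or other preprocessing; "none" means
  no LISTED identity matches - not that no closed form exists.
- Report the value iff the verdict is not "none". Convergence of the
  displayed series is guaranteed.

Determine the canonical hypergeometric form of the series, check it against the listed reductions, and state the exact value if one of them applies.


The tell: t_0 being -7/3, the lower running product (C = -7/3) is a rising factorial.
Term ratio: r(k) = (-1) * (k-9) (k+8) / [(k+18) (k+1)] - poly over poly, x = (-1) from leading terms; C = -7/3 at k = 0.

This is -7/3 * 2F1(-9, 8; 18; -1) in reduced canonical form. Verdict: this is Kummer (I3) (x = -1; c = 18 equals 1+a-b for upper {-9, 8}: listed pattern). Its exact value is -238/3.


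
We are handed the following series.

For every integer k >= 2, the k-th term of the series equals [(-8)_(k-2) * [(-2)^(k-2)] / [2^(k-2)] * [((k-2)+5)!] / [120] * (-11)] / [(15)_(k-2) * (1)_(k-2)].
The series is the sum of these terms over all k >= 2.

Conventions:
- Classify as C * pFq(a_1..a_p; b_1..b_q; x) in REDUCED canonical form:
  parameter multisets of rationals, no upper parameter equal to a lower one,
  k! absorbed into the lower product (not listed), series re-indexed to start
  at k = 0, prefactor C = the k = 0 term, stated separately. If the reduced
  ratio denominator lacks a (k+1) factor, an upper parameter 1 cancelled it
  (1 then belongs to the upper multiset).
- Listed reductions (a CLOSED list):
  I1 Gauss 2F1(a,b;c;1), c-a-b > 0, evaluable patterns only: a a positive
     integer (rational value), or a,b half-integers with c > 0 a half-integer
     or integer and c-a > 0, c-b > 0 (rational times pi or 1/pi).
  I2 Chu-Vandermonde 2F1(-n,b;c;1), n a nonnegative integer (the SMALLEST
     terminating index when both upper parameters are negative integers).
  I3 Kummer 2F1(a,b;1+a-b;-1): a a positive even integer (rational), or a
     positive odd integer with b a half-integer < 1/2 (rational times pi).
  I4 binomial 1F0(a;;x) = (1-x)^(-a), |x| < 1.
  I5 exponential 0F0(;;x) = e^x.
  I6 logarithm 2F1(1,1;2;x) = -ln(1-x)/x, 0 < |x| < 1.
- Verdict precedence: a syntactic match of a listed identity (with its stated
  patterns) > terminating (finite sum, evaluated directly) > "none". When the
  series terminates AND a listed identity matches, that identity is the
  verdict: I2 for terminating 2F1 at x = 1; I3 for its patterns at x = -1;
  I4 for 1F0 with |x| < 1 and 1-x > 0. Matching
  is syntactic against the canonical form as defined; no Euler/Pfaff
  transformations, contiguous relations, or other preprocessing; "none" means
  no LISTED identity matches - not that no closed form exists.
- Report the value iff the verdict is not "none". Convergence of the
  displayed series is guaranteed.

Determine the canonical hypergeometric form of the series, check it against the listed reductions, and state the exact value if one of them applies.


Classification (C = -11): 2F1 with upper {-8, 6}, lower {15}, argument x = -1. Verdict (x = -1): Kummer's theorem (I3) applies (x = -1; c = 15 equals 1+a-b for upper {-8, 6}: listed pattern). Sum: -1001/5.

The tell: with t_0 = -11, the two k-th powers (C = -11) combine into one argument.
Ratio: r(k) = (-1) * (k-8) (k+6) / [(k+15) (k+1)] - rational in k, leading ratio (-1); with t_0 = -11, classification follows.


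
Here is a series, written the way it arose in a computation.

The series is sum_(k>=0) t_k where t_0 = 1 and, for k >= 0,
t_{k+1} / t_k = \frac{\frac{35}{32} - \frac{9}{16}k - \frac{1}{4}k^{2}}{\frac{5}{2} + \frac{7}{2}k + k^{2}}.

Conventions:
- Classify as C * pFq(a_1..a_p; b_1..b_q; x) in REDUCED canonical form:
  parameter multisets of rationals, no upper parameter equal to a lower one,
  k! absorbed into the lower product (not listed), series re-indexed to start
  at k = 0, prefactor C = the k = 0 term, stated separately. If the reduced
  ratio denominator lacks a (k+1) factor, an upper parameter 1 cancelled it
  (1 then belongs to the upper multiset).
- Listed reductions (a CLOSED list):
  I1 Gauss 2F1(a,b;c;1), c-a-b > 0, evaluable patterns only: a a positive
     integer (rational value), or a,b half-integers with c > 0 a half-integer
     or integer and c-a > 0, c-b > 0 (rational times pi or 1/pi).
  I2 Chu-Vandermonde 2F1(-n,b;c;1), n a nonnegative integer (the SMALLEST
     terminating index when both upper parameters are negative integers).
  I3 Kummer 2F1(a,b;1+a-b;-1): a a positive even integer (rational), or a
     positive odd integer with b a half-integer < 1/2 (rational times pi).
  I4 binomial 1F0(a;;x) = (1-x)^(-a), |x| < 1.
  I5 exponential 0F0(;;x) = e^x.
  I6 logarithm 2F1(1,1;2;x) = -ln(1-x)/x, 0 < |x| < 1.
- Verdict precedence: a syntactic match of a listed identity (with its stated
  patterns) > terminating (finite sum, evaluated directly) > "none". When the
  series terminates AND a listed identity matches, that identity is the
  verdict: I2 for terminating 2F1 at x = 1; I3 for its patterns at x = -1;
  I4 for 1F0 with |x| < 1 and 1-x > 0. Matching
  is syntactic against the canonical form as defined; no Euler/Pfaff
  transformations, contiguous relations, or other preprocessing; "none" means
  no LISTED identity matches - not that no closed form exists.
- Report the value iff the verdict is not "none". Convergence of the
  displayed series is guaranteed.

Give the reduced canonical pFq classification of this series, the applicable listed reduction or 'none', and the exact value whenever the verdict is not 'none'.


With C = 1: the canonical form is 2F1(-\frac{5}{4}, \frac{7}{2}; \frac{5}{2}; -\frac{1}{4}). Verdict: none. Every listed pattern misses the 2F1 form at -\frac{1}{4}, upper {-\frac{5}{4}, \frac{7}{2}}.

Structural cue: with t_0 = 1, the expanded ratio factors over Q; C = 1, x = -1/4, roots give parameters.
Ratio: r(k) = -\frac{1}{4} * (k-\frac{5}{4}) (k+\frac{7}{2}) / [(k+\frac{5}{2}) (k+1)] - rational; roots negated = parameters, x = -\frac{1}{4}, C = 1.


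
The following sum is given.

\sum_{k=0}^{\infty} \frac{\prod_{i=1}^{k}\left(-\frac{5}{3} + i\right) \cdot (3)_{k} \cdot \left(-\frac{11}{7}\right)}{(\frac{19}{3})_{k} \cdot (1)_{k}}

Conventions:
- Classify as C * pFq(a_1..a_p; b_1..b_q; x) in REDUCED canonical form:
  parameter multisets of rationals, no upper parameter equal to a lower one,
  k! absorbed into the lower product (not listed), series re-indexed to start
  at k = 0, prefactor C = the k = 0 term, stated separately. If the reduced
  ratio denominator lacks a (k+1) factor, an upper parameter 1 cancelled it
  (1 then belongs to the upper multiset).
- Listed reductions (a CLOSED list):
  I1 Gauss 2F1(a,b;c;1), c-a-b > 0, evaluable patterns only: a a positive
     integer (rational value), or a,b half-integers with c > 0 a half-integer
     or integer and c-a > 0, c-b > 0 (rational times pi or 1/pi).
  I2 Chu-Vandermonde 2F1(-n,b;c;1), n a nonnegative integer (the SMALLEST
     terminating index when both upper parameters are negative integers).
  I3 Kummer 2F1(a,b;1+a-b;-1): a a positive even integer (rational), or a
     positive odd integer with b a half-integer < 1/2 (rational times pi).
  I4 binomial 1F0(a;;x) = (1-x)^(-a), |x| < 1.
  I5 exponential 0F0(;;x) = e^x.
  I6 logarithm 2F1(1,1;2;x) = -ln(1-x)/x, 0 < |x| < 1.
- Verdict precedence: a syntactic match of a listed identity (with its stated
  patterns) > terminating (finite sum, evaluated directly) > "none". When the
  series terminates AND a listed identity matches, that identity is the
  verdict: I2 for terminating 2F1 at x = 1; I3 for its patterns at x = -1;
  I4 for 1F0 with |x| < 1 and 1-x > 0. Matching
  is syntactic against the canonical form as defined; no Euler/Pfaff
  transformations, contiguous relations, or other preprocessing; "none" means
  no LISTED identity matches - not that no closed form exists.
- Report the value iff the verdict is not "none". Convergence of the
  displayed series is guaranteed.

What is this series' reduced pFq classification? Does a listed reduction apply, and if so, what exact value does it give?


Classification (C = -\frac{11}{7}): 2F1 with upper {-\frac{2}{3}, 3}, lower {\frac{19}{3}}, argument x = 1. Verdict: the Gauss summation I1 applies (x = 1: the Gamma ratio telescopes since c-a-b = 4 > 0 and a = 3 in Z>0). Exact value: -\frac{572}{567}.

Structural cue: x = 1 and the running product (C = -11/7) telescopes to a rising factorial.
Adjacent-term ratio: r(k) = 1 * (k-\frac{2}{3}) (k+3) / [(k+\frac{19}{3}) (k+1)] - rational in k, leading ratio 1; with t_0 = -\frac{11}{7}, classification follows.


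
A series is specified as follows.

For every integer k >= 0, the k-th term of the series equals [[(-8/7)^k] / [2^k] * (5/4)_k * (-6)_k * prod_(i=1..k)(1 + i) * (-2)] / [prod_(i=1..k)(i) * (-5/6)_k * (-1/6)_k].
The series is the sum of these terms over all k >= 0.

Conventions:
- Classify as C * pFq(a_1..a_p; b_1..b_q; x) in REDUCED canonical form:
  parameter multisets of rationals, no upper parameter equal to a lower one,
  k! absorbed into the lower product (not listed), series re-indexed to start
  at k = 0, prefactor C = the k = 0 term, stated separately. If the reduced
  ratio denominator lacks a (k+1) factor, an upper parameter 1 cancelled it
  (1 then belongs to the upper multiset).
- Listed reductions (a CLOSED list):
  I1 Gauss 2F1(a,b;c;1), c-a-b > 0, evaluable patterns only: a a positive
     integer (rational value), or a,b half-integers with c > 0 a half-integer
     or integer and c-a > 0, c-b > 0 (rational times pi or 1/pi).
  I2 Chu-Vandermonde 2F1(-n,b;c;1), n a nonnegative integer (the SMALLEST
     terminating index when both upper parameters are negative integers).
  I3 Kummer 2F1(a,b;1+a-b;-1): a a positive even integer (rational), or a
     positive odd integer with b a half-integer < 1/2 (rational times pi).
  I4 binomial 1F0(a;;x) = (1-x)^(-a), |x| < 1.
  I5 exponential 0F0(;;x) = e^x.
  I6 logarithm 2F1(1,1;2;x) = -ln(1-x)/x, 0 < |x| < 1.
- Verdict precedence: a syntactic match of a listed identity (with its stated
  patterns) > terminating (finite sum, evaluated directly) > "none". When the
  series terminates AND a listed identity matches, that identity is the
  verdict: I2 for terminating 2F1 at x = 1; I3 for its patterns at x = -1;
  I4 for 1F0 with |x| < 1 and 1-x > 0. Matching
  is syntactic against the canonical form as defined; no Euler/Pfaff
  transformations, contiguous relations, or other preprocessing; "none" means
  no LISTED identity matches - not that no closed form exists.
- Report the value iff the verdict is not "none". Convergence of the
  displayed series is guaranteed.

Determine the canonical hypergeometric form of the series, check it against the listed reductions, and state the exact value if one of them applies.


x = -4/7 here; the reduced form reads 3F2, upper {-6, 5/4, 2}, lower {-5/6, -1/6}, C = -2. Verdict: terminating at k = 6: the factor (-6)_k kills every later term; summing the 7 survivors is exact. Value: -350018596742074/2342946221.

Structural cue: with t_0 = -2, the product of the first k integers (C = -2) is k!.
Step ratio: r(k) = (-4/7) * (k-6) (k+5/4) (k+2) / [(k-5/6) (k-1/6) (k+1)] - rational in k, leading ratio (-4/7); with t_0 = -2, classification follows.


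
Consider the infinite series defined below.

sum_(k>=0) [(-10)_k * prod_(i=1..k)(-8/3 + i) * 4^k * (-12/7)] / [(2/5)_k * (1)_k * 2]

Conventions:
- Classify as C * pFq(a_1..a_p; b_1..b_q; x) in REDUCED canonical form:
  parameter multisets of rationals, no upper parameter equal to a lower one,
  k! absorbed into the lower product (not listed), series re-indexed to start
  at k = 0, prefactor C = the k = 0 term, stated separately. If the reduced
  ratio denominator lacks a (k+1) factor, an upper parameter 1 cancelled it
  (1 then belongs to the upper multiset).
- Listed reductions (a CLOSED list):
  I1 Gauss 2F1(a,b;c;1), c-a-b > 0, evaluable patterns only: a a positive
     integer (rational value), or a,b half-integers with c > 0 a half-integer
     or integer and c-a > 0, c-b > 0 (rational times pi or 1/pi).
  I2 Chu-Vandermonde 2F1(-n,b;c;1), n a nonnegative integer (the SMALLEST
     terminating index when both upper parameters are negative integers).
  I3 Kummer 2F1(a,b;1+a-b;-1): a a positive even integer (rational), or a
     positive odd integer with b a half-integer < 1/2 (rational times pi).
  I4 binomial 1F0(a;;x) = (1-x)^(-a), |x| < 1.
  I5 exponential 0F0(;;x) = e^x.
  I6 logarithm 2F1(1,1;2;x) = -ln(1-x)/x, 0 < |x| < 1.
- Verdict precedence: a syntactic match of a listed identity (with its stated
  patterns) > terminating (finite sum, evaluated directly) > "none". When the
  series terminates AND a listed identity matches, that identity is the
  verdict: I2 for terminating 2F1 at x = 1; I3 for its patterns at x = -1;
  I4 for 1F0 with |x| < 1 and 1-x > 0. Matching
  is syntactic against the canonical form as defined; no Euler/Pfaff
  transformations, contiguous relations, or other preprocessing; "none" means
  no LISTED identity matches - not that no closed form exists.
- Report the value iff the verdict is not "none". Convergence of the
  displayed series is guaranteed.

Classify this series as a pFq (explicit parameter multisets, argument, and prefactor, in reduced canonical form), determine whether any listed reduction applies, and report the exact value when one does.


Prefactor -6/7, argument 4: 2F1 with upper {-10, -5/3} over lower {2/5}. Verdict: terminating - the sum ends at index 10 because -10 is a negative integer; exact evaluation follows. Sum: -83336821122335714/76214013862833.

The tell: t_0 = -6/7 here, and (1)_k (prefactor -6/7) is k! itself.
Step ratio: r(k) = 4 * (k-10) (k-5/3) / [(k+2/5) (k+1)] - rational; roots negated = parameters, x = 4, C = -6/7.
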